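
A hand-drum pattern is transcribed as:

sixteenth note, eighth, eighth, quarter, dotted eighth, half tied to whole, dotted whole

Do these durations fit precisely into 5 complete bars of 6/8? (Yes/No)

One bar of 6/8 = 12 sixteenth notes, so 5 bars = 60.
Express everything in sixteenth notes: sixteenth note = 1; eighth = 2; eighth = 2; quarter = 4; dotted eighth = 3; half tied to whole (half + whole) = 24; dotted whole = 24.
Adding: 1 + 2 + 2 + 4 + 3 + 24 + 24 = 60.
60 equals 60, so the answer is Yes.

Yes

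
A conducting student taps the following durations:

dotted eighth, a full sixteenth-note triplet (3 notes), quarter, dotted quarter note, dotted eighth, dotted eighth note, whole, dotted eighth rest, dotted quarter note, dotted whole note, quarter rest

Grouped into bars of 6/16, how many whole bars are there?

One bar of 6/16 = 6 sixteenth notes.
Express everything in sixteenth notes: dotted eighth = 3; a full sixteenth-note triplet (3 notes) (three triplet sixteenths span one eighth) = 2; quarter = 4; dotted quarter note = 6; dotted eighth = 3; dotted eighth note = 3; whole = 16; dotted eighth rest = 3; dotted quarter note = 6; dotted whole note = 24; quarter rest = 4.
Altogether 3 + 2 + 4 + 6 + 3 + 3 + 16 + 3 + 6 + 24 + 4 = 74.
74 ÷ 6 = 12 complete bars with 2 left over.

12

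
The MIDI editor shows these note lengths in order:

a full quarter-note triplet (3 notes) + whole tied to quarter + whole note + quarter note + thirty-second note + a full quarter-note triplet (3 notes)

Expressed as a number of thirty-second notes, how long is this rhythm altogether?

In thirty-second notes: a full quarter-note triplet (3 notes) (three triplet quarters span one half) = 16; whole tied to quarter (whole + quarter) = 40; whole note = 32; quarter note = 8; thirty-second note = 1; a full quarter-note triplet (3 notes) (three triplet quarters span one half) = 16.
Adding: 16 + 40 + 32 + 8 + 1 + 16 = 113 thirty-second notes.

113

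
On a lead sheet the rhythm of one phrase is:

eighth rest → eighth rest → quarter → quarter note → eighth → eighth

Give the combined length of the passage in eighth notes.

8

In eighth notes: eighth rest = 1; eighth rest = 1; quarter = 2; quarter note = 2; eighth = 1; eighth = 1.
Adding: 1 + 1 + 2 + 2 + 1 + 1 = 8 eighth notes.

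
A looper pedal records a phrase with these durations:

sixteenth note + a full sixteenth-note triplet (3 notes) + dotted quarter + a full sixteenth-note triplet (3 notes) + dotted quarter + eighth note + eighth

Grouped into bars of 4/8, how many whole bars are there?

2

One bar of 4/8 = 8 sixteenth notes.
Express everything in sixteenth notes: sixteenth note = 1; a full sixteenth-note triplet (3 notes) (three triplet sixteenths span one eighth) = 2; dotted quarter = 6; a full sixteenth-note triplet (3 notes) (three triplet sixteenths span one eighth) = 2; dotted quarter = 6; eighth note = 2; eighth = 2.
Adding: 1 + 2 + 6 + 2 + 6 + 2 + 2 = 21.
21 ÷ 8 = 2 complete bars with 5 left over.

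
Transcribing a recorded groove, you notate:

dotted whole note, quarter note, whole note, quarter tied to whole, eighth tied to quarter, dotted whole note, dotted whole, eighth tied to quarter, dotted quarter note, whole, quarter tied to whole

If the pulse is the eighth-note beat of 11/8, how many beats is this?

83

One eighth-note beat = 2 sixteenth notes.
In sixteenth notes: dotted whole note = 24; quarter note = 4; whole note = 16; quarter tied to whole (quarter + whole) = 20; eighth tied to quarter (eighth + quarter) = 6; dotted whole note = 24; dotted whole = 24; eighth tied to quarter (eighth + quarter) = 6; dotted quarter note = 6; whole = 16; quarter tied to whole (quarter + whole) = 20.
Altogether 24 + 4 + 16 + 20 + 6 + 24 + 24 + 6 + 6 + 16 + 20 = 166.
166 ÷ 2 = 83 beats.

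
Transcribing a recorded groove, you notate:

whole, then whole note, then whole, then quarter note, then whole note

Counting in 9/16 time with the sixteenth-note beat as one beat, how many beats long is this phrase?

One sixteenth-note beat = 2 thirty-second notes.
In thirty-second notes: whole = 32; whole note = 32; whole = 32; quarter note = 8; whole note = 32.
Sum: 32 + 32 + 32 + 8 + 32 = 136.
136 ÷ 2 = 68 beats.

68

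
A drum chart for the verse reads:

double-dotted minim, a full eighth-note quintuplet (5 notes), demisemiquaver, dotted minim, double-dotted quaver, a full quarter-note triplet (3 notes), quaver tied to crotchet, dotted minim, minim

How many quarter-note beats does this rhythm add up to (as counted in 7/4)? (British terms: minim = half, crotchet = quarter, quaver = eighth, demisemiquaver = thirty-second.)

One quarter-note beat = 8 thirty-second notes.
Convert each value to thirty-second notes: double-dotted minim = 28; a full eighth-note quintuplet (5 notes) (five quintuplet eighths span one half) = 16; demisemiquaver = 1; dotted minim = 24; double-dotted quaver = 7; a full quarter-note triplet (3 notes) (three triplet quarters span one half) = 16; quaver tied to crotchet (quaver + crotchet) = 12; dotted minim = 24; minim = 16.
Total: 28 + 16 + 1 + 24 + 7 + 16 + 12 + 24 + 16 = 144.
144 ÷ 8 = 18 beats.

18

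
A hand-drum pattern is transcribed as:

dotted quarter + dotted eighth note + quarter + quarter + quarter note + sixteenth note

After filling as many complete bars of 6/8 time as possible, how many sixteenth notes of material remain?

One bar of 6/8 = 12 sixteenth notes.
In sixteenth notes: dotted quarter = 6; dotted eighth note = 3; quarter = 4; quarter = 4; quarter note = 4; sixteenth note = 1.
Adding: 6 + 3 + 4 + 4 + 4 + 1 = 22.
22 ÷ 12 = 1 complete bar with 10 sixteenth notes remaining.

10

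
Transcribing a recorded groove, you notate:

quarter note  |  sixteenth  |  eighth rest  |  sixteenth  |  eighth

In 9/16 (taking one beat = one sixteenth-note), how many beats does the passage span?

One sixteenth-note beat = 2 thirty-second notes.
Express everything in thirty-second notes: quarter note = 8; sixteenth = 2; eighth rest = 4; sixteenth = 2; eighth = 4.
Adding: 8 + 2 + 4 + 2 + 4 = 20.
20 ÷ 2 = 10 beats.

10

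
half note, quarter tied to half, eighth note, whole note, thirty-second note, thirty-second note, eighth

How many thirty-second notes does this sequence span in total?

Each duration in thirty-second notes: half note = 16; quarter tied to half (quarter + half) = 24; eighth note = 4; whole note = 32; thirty-second note = 1; thirty-second note = 1; eighth = 4.
Altogether 16 + 24 + 4 + 32 + 1 + 1 + 4 = 82 thirty-second notes.

82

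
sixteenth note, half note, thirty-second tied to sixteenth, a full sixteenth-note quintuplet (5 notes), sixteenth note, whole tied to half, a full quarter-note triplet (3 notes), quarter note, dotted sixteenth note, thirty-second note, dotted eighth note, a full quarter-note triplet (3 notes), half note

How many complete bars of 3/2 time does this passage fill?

One bar of 3/2 = 48 thirty-second notes.
Convert each value to thirty-second notes: sixteenth note = 2; half note = 16; thirty-second tied to sixteenth (thirty-second + sixteenth) = 3; a full sixteenth-note quintuplet (5 notes) (five quintuplet sixteenths span one quarter) = 8; sixteenth note = 2; whole tied to half (whole + half) = 48; a full quarter-note triplet (3 notes) (three triplet quarters span one half) = 16; quarter note = 8; dotted sixteenth note = 3; thirty-second note = 1; dotted eighth note = 6; a full quarter-note triplet (3 notes) (three triplet quarters span one half) = 16; half note = 16.
Sum: 2 + 16 + 3 + 8 + 2 + 48 + 16 + 8 + 3 + 1 + 6 + 16 + 16 = 145.
145 ÷ 48 = 3 complete bars with 1 left over.

3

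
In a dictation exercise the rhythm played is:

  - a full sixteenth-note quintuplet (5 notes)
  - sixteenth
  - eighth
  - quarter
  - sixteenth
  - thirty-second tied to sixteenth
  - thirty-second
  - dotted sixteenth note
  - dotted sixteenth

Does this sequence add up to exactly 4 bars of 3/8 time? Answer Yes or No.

No

One bar of 3/8 = 12 thirty-second notes, so 4 bars = 48.
In thirty-second notes: a full sixteenth-note quintuplet (5 notes) (five quintuplet sixteenths span one quarter) = 8; sixteenth = 2; eighth = 4; quarter = 8; sixteenth = 2; thirty-second tied to sixteenth (thirty-second + sixteenth) = 3; thirty-second = 1; dotted sixteenth note = 3; dotted sixteenth = 3.
Total: 8 + 2 + 4 + 8 + 2 + 3 + 1 + 3 + 3 = 34.
34 falls short of 48, so the answer is No.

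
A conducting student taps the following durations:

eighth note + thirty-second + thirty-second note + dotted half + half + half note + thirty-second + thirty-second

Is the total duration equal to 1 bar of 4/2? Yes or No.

One bar of 4/2 = 64 thirty-second notes.
Each duration in thirty-second notes: eighth note = 4; thirty-second = 1; thirty-second note = 1; dotted half = 24; half = 16; half note = 16; thirty-second = 1; thirty-second = 1.
Altogether 4 + 1 + 1 + 24 + 16 + 16 + 1 + 1 = 64.
64 equals 64, so the answer is Yes.

Yes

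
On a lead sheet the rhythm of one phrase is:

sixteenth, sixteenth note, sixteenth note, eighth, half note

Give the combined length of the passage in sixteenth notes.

Express everything in sixteenth notes: sixteenth = 1; sixteenth note = 1; sixteenth note = 1; eighth = 2; half note = 8.
Adding: 1 + 1 + 1 + 2 + 8 = 13 sixteenth notes.

13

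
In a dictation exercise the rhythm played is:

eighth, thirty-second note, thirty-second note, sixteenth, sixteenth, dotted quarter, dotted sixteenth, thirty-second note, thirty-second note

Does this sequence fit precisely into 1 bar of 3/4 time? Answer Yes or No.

One bar of 3/4 = 24 thirty-second notes.
Express everything in thirty-second notes: eighth = 4; thirty-second note = 1; thirty-second note = 1; sixteenth = 2; sixteenth = 2; dotted quarter = 12; dotted sixteenth = 3; thirty-second note = 1; thirty-second note = 1.
Total: 4 + 1 + 1 + 2 + 2 + 12 + 3 + 1 + 1 = 27.
27 exceeds 24, so the answer is No.

No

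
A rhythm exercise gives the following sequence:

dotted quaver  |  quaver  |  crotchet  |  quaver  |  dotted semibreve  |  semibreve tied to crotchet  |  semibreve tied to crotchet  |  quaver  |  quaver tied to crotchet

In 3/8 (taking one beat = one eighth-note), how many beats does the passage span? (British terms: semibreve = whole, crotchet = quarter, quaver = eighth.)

41.5

One eighth-note beat = 2 sixteenth notes.
Each duration in sixteenth notes: dotted quaver = 3; quaver = 2; crotchet = 4; quaver = 2; dotted semibreve = 24; semibreve tied to crotchet (semibreve + crotchet) = 20; semibreve tied to crotchet (semibreve + crotchet) = 20; quaver = 2; quaver tied to crotchet (quaver + crotchet) = 6.
Sum: 3 + 2 + 4 + 2 + 24 + 20 + 20 + 2 + 6 = 83.
83 ÷ 2 = 41.5 beats.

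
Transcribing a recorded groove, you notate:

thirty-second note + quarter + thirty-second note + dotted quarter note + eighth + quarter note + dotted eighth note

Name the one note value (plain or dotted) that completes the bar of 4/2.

The bar of 4/2 = 64 thirty-second notes.
In thirty-second notes: thirty-second note = 1; quarter = 8; thirty-second note = 1; dotted quarter note = 12; eighth = 4; quarter note = 8; dotted eighth note = 6.
Sum: 1 + 8 + 1 + 12 + 4 + 8 + 6 = 40.
Remaining: 64 − 40 = 24 thirty-second notes, which is a dotted half note.

dotted half note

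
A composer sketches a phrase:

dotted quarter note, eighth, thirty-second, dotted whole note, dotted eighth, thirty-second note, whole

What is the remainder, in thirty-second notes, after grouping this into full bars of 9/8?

One bar of 9/8 = 36 thirty-second notes.
Convert each value to thirty-second notes: dotted quarter note = 12; eighth = 4; thirty-second = 1; dotted whole note = 48; dotted eighth = 6; thirty-second note = 1; whole = 32.
Sum: 12 + 4 + 1 + 48 + 6 + 1 + 32 = 104.
104 ÷ 36 = 2 complete bars with 32 thirty-second notes remaining.

32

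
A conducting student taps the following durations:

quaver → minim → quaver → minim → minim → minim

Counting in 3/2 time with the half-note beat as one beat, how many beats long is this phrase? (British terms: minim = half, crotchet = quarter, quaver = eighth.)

4.5

One half-note beat = 4 eighth notes.
In eighth notes: quaver = 1; minim = 4; quaver = 1; minim = 4; minim = 4; minim = 4.
Sum: 1 + 4 + 1 + 4 + 4 + 4 = 18.
18 ÷ 4 = 4.5 beats.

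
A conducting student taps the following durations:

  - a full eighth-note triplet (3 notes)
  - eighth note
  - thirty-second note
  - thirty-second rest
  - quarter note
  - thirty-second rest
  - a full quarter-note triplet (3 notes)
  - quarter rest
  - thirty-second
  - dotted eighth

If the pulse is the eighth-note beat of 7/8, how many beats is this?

13.5

One eighth-note beat = 4 thirty-second notes.
Convert each value to thirty-second notes: a full eighth-note triplet (3 notes) (three triplet eighths span one quarter) = 8; eighth note = 4; thirty-second note = 1; thirty-second rest = 1; quarter note = 8; thirty-second rest = 1; a full quarter-note triplet (3 notes) (three triplet quarters span one half) = 16; quarter rest = 8; thirty-second = 1; dotted eighth = 6.
Altogether 8 + 4 + 1 + 1 + 8 + 1 + 16 + 8 + 1 + 6 = 54.
54 ÷ 4 = 13.5 beats.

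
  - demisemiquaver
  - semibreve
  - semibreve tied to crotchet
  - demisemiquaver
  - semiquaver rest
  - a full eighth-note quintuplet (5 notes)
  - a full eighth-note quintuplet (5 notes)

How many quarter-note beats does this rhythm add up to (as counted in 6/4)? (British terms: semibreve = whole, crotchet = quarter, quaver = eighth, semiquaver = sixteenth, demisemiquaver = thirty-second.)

One quarter-note beat = 8 thirty-second notes.
Working in thirty-second notes: demisemiquaver = 1; semibreve = 32; semibreve tied to crotchet (semibreve + crotchet) = 40; demisemiquaver = 1; semiquaver rest = 2; a full eighth-note quintuplet (5 notes) (five quintuplet eighths span one half) = 16; a full eighth-note quintuplet (5 notes) (five quintuplet eighths span one half) = 16.
Total: 1 + 32 + 40 + 1 + 2 + 16 + 16 = 108.
108 ÷ 8 = 13.5 beats.

13.5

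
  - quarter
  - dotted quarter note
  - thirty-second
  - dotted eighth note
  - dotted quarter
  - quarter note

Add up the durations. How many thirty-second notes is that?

Convert each value to thirty-second notes: quarter = 8; dotted quarter note = 12; thirty-second = 1; dotted eighth note = 6; dotted quarter = 12; quarter note = 8.
Total: 8 + 12 + 1 + 6 + 12 + 8 = 47 thirty-second notes.

47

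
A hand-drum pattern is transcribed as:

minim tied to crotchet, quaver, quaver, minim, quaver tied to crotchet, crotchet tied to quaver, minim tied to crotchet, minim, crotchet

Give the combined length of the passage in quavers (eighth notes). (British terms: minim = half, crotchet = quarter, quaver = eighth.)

Working in eighth notes: minim tied to crotchet (minim + crotchet) = 6; quaver = 1; quaver = 1; minim = 4; quaver tied to crotchet (quaver + crotchet) = 3; crotchet tied to quaver (crotchet + quaver) = 3; minim tied to crotchet (minim + crotchet) = 6; minim = 4; crotchet = 2.
Sum: 6 + 1 + 1 + 4 + 3 + 3 + 6 + 4 + 2 = 30 eighth notes.

30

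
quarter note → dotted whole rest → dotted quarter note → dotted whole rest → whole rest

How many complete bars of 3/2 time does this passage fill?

3

One bar of 3/2 = 12 eighth notes.
In eighth notes: quarter note = 2; dotted whole rest = 12; dotted quarter note = 3; dotted whole rest = 12; whole rest = 8.
Altogether 2 + 12 + 3 + 12 + 8 = 37.
37 ÷ 12 = 3 complete bars with 1 left over.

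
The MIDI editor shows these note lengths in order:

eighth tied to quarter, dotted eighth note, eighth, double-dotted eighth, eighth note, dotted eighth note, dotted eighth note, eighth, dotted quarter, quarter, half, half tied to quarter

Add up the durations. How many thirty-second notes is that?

In thirty-second notes: eighth tied to quarter (eighth + quarter) = 12; dotted eighth note = 6; eighth = 4; double-dotted eighth = 7; eighth note = 4; dotted eighth note = 6; dotted eighth note = 6; eighth = 4; dotted quarter = 12; quarter = 8; half = 16; half tied to quarter (half + quarter) = 24.
Sum: 12 + 6 + 4 + 7 + 4 + 6 + 6 + 4 + 12 + 8 + 16 + 24 = 109 thirty-second notes.

109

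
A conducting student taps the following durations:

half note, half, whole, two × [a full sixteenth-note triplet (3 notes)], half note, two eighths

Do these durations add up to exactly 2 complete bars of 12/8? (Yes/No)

One bar of 12/8 = 12 eighth notes, so 2 bars = 24.
Each duration in eighth notes: half note = 4; half = 4; whole = 8; a full sixteenth-note triplet (3 notes) (three triplet sixteenths span one eighth) = 1; a full sixteenth-note triplet (3 notes) (three triplet sixteenths span one eighth) = 1; half note = 4; eighth = 1; eighth = 1.
Adding: 4 + 4 + 8 + 1 + 1 + 4 + 1 + 1 = 24.
24 equals 24, so the answer is Yes.

Yes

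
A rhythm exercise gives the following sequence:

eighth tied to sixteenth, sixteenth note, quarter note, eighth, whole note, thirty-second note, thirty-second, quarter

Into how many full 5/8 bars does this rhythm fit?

One bar of 5/8 = 20 thirty-second notes.
Each duration in thirty-second notes: eighth tied to sixteenth (eighth + sixteenth) = 6; sixteenth note = 2; quarter note = 8; eighth = 4; whole note = 32; thirty-second note = 1; thirty-second = 1; quarter = 8.
Sum: 6 + 2 + 8 + 4 + 32 + 1 + 1 + 8 = 62.
62 ÷ 20 = 3 complete bars with 2 left over.

3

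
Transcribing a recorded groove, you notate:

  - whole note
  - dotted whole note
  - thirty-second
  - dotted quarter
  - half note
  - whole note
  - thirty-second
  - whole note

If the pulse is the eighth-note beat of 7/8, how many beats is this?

One eighth-note beat = 4 thirty-second notes.
Express everything in thirty-second notes: whole note = 32; dotted whole note = 48; thirty-second = 1; dotted quarter = 12; half note = 16; whole note = 32; thirty-second = 1; whole note = 32.
Altogether 32 + 48 + 1 + 12 + 16 + 32 + 1 + 32 = 174.
174 ÷ 4 = 43.5 beats.

43.5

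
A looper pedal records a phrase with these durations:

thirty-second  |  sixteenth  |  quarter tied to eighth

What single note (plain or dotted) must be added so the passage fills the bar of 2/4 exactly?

thirty-second note

The bar of 2/4 = 16 thirty-second notes.
Working in thirty-second notes: thirty-second = 1; sixteenth = 2; quarter tied to eighth (quarter + eighth) = 12.
Altogether 1 + 2 + 12 = 15.
Remaining: 16 − 15 = 1 thirty-second note, which is a thirty-second note.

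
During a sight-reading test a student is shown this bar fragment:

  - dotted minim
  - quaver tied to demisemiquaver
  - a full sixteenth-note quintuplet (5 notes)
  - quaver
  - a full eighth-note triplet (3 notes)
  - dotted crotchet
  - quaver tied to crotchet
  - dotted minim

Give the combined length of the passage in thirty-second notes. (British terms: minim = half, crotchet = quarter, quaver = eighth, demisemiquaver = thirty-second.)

Working in thirty-second notes: dotted minim = 24; quaver tied to demisemiquaver (quaver + demisemiquaver) = 5; a full sixteenth-note quintuplet (5 notes) (five quintuplet sixteenths span one quarter) = 8; quaver = 4; a full eighth-note triplet (3 notes) (three triplet eighths span one quarter) = 8; dotted crotchet = 12; quaver tied to crotchet (quaver + crotchet) = 12; dotted minim = 24.
Adding: 24 + 5 + 8 + 4 + 8 + 12 + 12 + 24 = 97 thirty-second notes.

97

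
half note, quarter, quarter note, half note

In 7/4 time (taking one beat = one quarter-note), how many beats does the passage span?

6

One quarter-note beat = 2 eighth notes.
Express everything in eighth notes: half note = 4; quarter = 2; quarter note = 2; half note = 4.
Total: 4 + 2 + 2 + 4 = 12.
12 ÷ 2 = 6 beats.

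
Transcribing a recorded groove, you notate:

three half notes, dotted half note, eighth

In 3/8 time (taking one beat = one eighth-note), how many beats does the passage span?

19

One eighth-note beat = 2 sixteenth notes.
Each duration in sixteenth notes: half note = 8; half note = 8; half note = 8; dotted half note = 12; eighth = 2.
Altogether 8 + 8 + 8 + 12 + 2 = 38.
38 ÷ 2 = 19 beats.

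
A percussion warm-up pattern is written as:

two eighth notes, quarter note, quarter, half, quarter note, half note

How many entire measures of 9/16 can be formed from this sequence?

One bar of 9/16 = 9 sixteenth notes.
Each duration in sixteenth notes: eighth note = 2; eighth note = 2; quarter note = 4; quarter = 4; half = 8; quarter note = 4; half note = 8.
Total: 2 + 2 + 4 + 4 + 8 + 4 + 8 = 32.
32 ÷ 9 = 3 complete bars with 5 left over.

3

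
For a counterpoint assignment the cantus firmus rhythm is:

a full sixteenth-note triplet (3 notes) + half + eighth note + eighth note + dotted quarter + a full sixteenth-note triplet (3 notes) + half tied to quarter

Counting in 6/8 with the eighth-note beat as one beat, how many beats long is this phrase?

17

One eighth-note beat = 2 sixteenth notes.
Working in sixteenth notes: a full sixteenth-note triplet (3 notes) (three triplet sixteenths span one eighth) = 2; half = 8; eighth note = 2; eighth note = 2; dotted quarter = 6; a full sixteenth-note triplet (3 notes) (three triplet sixteenths span one eighth) = 2; half tied to quarter (half + quarter) = 12.
Total: 2 + 8 + 2 + 2 + 6 + 2 + 12 = 34.
34 ÷ 2 = 17 beats.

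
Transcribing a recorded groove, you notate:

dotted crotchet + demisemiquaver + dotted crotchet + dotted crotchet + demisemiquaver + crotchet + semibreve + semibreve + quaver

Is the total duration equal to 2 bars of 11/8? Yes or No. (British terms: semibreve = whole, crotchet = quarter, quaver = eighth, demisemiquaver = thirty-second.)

One bar of 11/8 = 44 thirty-second notes, so 2 bars = 88.
Each duration in thirty-second notes: dotted crotchet = 12; demisemiquaver = 1; dotted crotchet = 12; dotted crotchet = 12; demisemiquaver = 1; crotchet = 8; semibreve = 32; semibreve = 32; quaver = 4.
Adding: 12 + 1 + 12 + 12 + 1 + 8 + 32 + 32 + 4 = 114.
114 exceeds 88, so the answer is No.

No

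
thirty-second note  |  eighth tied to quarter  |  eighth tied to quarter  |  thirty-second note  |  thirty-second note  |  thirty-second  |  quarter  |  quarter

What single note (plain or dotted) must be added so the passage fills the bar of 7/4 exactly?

dotted quarter note

The bar of 7/4 = 56 thirty-second notes.
Each duration in thirty-second notes: thirty-second note = 1; eighth tied to quarter (eighth + quarter) = 12; eighth tied to quarter (eighth + quarter) = 12; thirty-second note = 1; thirty-second note = 1; thirty-second = 1; quarter = 8; quarter = 8.
Total: 1 + 12 + 12 + 1 + 1 + 1 + 8 + 8 = 44.
Remaining: 56 − 44 = 12 thirty-second notes, which is a dotted quarter note.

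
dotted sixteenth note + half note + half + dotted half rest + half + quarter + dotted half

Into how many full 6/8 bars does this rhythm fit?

One bar of 6/8 = 24 thirty-second notes.
Each duration in thirty-second notes: dotted sixteenth note = 3; half note = 16; half = 16; dotted half rest = 24; half = 16; quarter = 8; dotted half = 24.
Adding: 3 + 16 + 16 + 24 + 16 + 8 + 24 = 107.
107 ÷ 24 = 4 complete bars with 11 left over.

4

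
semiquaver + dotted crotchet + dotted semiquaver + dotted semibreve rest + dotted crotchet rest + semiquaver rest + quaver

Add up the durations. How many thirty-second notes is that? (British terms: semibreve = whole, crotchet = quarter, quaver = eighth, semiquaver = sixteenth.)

83

Convert each value to thirty-second notes: semiquaver = 2; dotted crotchet = 12; dotted semiquaver = 3; dotted semibreve rest = 48; dotted crotchet rest = 12; semiquaver rest = 2; quaver = 4.
Adding: 2 + 12 + 3 + 48 + 12 + 2 + 4 = 83 thirty-second notes.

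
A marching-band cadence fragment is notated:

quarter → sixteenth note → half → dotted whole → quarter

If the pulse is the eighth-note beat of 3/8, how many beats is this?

One eighth-note beat = 2 sixteenth notes.
Express everything in sixteenth notes: quarter = 4; sixteenth note = 1; half = 8; dotted whole = 24; quarter = 4.
Sum: 4 + 1 + 8 + 24 + 4 = 41.
41 ÷ 2 = 20.5 beats.

20.5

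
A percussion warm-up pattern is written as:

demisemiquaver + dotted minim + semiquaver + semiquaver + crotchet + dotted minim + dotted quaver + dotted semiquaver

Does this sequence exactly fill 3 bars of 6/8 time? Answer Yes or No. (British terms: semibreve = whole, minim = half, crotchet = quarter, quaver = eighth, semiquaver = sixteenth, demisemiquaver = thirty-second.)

No

One bar of 6/8 = 24 thirty-second notes, so 3 bars = 72.
Convert each value to thirty-second notes: demisemiquaver = 1; dotted minim = 24; semiquaver = 2; semiquaver = 2; crotchet = 8; dotted minim = 24; dotted quaver = 6; dotted semiquaver = 3.
Total: 1 + 24 + 2 + 2 + 8 + 24 + 6 + 3 = 70.
70 falls short of 72, so the answer is No.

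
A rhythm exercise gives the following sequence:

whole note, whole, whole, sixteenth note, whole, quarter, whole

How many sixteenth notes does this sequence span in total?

Working in sixteenth notes: whole note = 16; whole = 16; whole = 16; sixteenth note = 1; whole = 16; quarter = 4; whole = 16.
Altogether 16 + 16 + 16 + 1 + 16 + 4 + 16 = 85 sixteenth notes.

85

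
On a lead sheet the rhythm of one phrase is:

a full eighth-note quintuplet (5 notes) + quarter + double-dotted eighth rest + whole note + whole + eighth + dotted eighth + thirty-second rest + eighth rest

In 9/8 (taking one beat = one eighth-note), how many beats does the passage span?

27.5

One eighth-note beat = 4 thirty-second notes.
In thirty-second notes: a full eighth-note quintuplet (5 notes) (five quintuplet eighths span one half) = 16; quarter = 8; double-dotted eighth rest = 7; whole note = 32; whole = 32; eighth = 4; dotted eighth = 6; thirty-second rest = 1; eighth rest = 4.
Adding: 16 + 8 + 7 + 32 + 32 + 4 + 6 + 1 + 4 = 110.
110 ÷ 4 = 27.5 beats.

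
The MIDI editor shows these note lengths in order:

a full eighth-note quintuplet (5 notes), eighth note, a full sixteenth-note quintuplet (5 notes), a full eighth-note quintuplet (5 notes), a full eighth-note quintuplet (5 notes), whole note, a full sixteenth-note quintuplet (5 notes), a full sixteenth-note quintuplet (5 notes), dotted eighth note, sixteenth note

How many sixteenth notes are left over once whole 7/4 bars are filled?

One bar of 7/4 = 28 sixteenth notes.
Express everything in sixteenth notes: a full eighth-note quintuplet (5 notes) (five quintuplet eighths span one half) = 8; eighth note = 2; a full sixteenth-note quintuplet (5 notes) (five quintuplet sixteenths span one quarter) = 4; a full eighth-note quintuplet (5 notes) (five quintuplet eighths span one half) = 8; a full eighth-note quintuplet (5 notes) (five quintuplet eighths span one half) = 8; whole note = 16; a full sixteenth-note quintuplet (5 notes) (five quintuplet sixteenths span one quarter) = 4; a full sixteenth-note quintuplet (5 notes) (five quintuplet sixteenths span one quarter) = 4; dotted eighth note = 3; sixteenth note = 1.
Adding: 8 + 2 + 4 + 8 + 8 + 16 + 4 + 4 + 3 + 1 = 58.
58 ÷ 28 = 2 complete bars with 2 sixteenth notes remaining.

2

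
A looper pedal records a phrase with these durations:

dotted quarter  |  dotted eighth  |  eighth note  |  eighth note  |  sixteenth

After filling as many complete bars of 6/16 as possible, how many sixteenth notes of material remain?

One bar of 6/16 = 6 sixteenth notes.
In sixteenth notes: dotted quarter = 6; dotted eighth = 3; eighth note = 2; eighth note = 2; sixteenth = 1.
Adding: 6 + 3 + 2 + 2 + 1 = 14.
14 ÷ 6 = 2 complete bars with 2 sixteenth notes remaining.

2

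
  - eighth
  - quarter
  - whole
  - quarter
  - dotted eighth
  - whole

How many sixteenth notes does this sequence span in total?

Each duration in sixteenth notes: eighth = 2; quarter = 4; whole = 16; quarter = 4; dotted eighth = 3; whole = 16.
Adding: 2 + 4 + 16 + 4 + 3 + 16 = 45 sixteenth notes.

45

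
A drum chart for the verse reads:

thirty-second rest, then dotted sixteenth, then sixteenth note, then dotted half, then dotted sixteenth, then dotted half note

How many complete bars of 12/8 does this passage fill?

1

One bar of 12/8 = 48 thirty-second notes.
Express everything in thirty-second notes: thirty-second rest = 1; dotted sixteenth = 3; sixteenth note = 2; dotted half = 24; dotted sixteenth = 3; dotted half note = 24.
Total: 1 + 3 + 2 + 24 + 3 + 24 = 57.
57 ÷ 48 = 1 complete bar with 9 left over.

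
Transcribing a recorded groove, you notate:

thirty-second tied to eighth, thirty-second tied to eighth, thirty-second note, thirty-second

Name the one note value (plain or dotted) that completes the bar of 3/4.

The bar of 3/4 = 24 thirty-second notes.
Working in thirty-second notes: thirty-second tied to eighth (thirty-second + eighth) = 5; thirty-second tied to eighth (thirty-second + eighth) = 5; thirty-second note = 1; thirty-second = 1.
Altogether 5 + 5 + 1 + 1 = 12.
Remaining: 24 − 12 = 12 thirty-second notes, which is a dotted quarter note.

dotted quarter note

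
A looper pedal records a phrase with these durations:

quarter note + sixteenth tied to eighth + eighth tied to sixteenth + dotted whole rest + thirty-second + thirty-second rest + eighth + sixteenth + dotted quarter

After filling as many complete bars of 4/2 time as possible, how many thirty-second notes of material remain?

24

One bar of 4/2 = 64 thirty-second notes.
Express everything in thirty-second notes: quarter note = 8; sixteenth tied to eighth (sixteenth + eighth) = 6; eighth tied to sixteenth (eighth + sixteenth) = 6; dotted whole rest = 48; thirty-second = 1; thirty-second rest = 1; eighth = 4; sixteenth = 2; dotted quarter = 12.
Total: 8 + 6 + 6 + 48 + 1 + 1 + 4 + 2 + 12 = 88.
88 ÷ 64 = 1 complete bar with 24 thirty-second notes remaining.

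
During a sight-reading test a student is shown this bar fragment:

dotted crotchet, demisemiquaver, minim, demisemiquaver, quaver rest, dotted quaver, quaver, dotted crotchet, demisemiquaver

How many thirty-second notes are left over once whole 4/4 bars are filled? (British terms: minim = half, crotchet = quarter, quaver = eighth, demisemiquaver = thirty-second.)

25

One bar of 4/4 = 32 thirty-second notes.
Convert each value to thirty-second notes: dotted crotchet = 12; demisemiquaver = 1; minim = 16; demisemiquaver = 1; quaver rest = 4; dotted quaver = 6; quaver = 4; dotted crotchet = 12; demisemiquaver = 1.
Adding: 12 + 1 + 16 + 1 + 4 + 6 + 4 + 12 + 1 = 57.
57 ÷ 32 = 1 complete bar with 25 thirty-second notes remaining.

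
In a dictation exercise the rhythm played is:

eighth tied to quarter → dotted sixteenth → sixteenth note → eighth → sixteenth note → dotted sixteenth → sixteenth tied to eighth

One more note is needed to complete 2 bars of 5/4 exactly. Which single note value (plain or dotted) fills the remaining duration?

dotted whole note

2 bars of 5/4 = 80 thirty-second notes.
Convert each value to thirty-second notes: eighth tied to quarter (eighth + quarter) = 12; dotted sixteenth = 3; sixteenth note = 2; eighth = 4; sixteenth note = 2; dotted sixteenth = 3; sixteenth tied to eighth (sixteenth + eighth) = 6.
Adding: 12 + 3 + 2 + 4 + 2 + 3 + 6 = 32.
Remaining: 80 − 32 = 48 thirty-second notes, which is a dotted whole note.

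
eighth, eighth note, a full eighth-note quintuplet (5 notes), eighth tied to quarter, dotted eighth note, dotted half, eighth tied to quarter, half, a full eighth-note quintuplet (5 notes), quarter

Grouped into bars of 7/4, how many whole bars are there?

One bar of 7/4 = 28 sixteenth notes.
Working in sixteenth notes: eighth = 2; eighth note = 2; a full eighth-note quintuplet (5 notes) (five quintuplet eighths span one half) = 8; eighth tied to quarter (eighth + quarter) = 6; dotted eighth note = 3; dotted half = 12; eighth tied to quarter (eighth + quarter) = 6; half = 8; a full eighth-note quintuplet (5 notes) (five quintuplet eighths span one half) = 8; quarter = 4.
Altogether 2 + 2 + 8 + 6 + 3 + 12 + 6 + 8 + 8 + 4 = 59.
59 ÷ 28 = 2 complete bars with 3 left over.

2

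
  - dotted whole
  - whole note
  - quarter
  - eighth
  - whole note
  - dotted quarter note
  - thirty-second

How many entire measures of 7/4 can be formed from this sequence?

One bar of 7/4 = 56 thirty-second notes.
Convert each value to thirty-second notes: dotted whole = 48; whole note = 32; quarter = 8; eighth = 4; whole note = 32; dotted quarter note = 12; thirty-second = 1.
Adding: 48 + 32 + 8 + 4 + 32 + 12 + 1 = 137.
137 ÷ 56 = 2 complete bars with 25 left over.

2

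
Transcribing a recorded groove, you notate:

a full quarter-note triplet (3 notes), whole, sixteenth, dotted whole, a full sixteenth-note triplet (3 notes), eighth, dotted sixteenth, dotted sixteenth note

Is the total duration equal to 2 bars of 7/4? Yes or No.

Yes

One bar of 7/4 = 56 thirty-second notes, so 2 bars = 112.
Express everything in thirty-second notes: a full quarter-note triplet (3 notes) (three triplet quarters span one half) = 16; whole = 32; sixteenth = 2; dotted whole = 48; a full sixteenth-note triplet (3 notes) (three triplet sixteenths span one eighth) = 4; eighth = 4; dotted sixteenth = 3; dotted sixteenth note = 3.
Altogether 16 + 32 + 2 + 48 + 4 + 4 + 3 + 3 = 112.
112 equals 112, so the answer is Yes.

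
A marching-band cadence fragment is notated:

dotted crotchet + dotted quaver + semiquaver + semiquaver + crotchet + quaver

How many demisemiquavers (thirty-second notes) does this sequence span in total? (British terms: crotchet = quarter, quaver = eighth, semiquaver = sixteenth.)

34

Working in thirty-second notes: dotted crotchet = 12; dotted quaver = 6; semiquaver = 2; semiquaver = 2; crotchet = 8; quaver = 4.
Sum: 12 + 6 + 2 + 2 + 8 + 4 = 34 thirty-second notes.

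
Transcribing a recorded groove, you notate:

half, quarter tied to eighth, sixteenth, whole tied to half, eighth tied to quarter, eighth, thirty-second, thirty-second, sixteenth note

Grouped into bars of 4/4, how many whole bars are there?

3

One bar of 4/4 = 32 thirty-second notes.
Working in thirty-second notes: half = 16; quarter tied to eighth (quarter + eighth) = 12; sixteenth = 2; whole tied to half (whole + half) = 48; eighth tied to quarter (eighth + quarter) = 12; eighth = 4; thirty-second = 1; thirty-second = 1; sixteenth note = 2.
Sum: 16 + 12 + 2 + 48 + 12 + 4 + 1 + 1 + 2 = 98.
98 ÷ 32 = 3 complete bars with 2 left over.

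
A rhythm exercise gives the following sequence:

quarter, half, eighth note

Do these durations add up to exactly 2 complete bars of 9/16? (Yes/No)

No

One bar of 9/16 = 9 sixteenth notes, so 2 bars = 18.
Convert each value to sixteenth notes: quarter = 4; half = 8; eighth note = 2.
Altogether 4 + 8 + 2 = 14.
14 falls short of 18, so the answer is No.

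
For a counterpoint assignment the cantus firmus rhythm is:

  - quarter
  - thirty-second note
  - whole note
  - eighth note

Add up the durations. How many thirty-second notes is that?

45

In thirty-second notes: quarter = 8; thirty-second note = 1; whole note = 32; eighth note = 4.
Altogether 8 + 1 + 32 + 4 = 45 thirty-second notes.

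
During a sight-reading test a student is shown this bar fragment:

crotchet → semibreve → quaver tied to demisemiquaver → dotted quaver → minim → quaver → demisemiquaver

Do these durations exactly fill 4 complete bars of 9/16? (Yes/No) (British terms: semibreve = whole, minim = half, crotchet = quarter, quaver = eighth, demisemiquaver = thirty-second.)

One bar of 9/16 = 18 thirty-second notes, so 4 bars = 72.
Working in thirty-second notes: crotchet = 8; semibreve = 32; quaver tied to demisemiquaver (quaver + demisemiquaver) = 5; dotted quaver = 6; minim = 16; quaver = 4; demisemiquaver = 1.
Adding: 8 + 32 + 5 + 6 + 16 + 4 + 1 = 72.
72 equals 72, so the answer is Yes.

Yes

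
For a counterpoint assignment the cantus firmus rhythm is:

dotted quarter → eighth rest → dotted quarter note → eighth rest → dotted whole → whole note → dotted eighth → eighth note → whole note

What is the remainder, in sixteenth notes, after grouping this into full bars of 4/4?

13

One bar of 4/4 = 16 sixteenth notes.
Working in sixteenth notes: dotted quarter = 6; eighth rest = 2; dotted quarter note = 6; eighth rest = 2; dotted whole = 24; whole note = 16; dotted eighth = 3; eighth note = 2; whole note = 16.
Adding: 6 + 2 + 6 + 2 + 24 + 16 + 3 + 2 + 16 = 77.
77 ÷ 16 = 4 complete bars with 13 sixteenth notes remaining.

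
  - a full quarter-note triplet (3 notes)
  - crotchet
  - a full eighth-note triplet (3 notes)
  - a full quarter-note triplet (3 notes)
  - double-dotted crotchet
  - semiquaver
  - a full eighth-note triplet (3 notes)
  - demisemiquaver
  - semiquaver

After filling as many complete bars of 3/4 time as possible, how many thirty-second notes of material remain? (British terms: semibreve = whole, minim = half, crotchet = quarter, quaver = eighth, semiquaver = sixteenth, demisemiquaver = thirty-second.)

One bar of 3/4 = 24 thirty-second notes.
Convert each value to thirty-second notes: a full quarter-note triplet (3 notes) (three triplet quarters span one half) = 16; crotchet = 8; a full eighth-note triplet (3 notes) (three triplet eighths span one quarter) = 8; a full quarter-note triplet (3 notes) (three triplet quarters span one half) = 16; double-dotted crotchet = 14; semiquaver = 2; a full eighth-note triplet (3 notes) (three triplet eighths span one quarter) = 8; demisemiquaver = 1; semiquaver = 2.
Adding: 16 + 8 + 8 + 16 + 14 + 2 + 8 + 1 + 2 = 75.
75 ÷ 24 = 3 complete bars with 3 thirty-second notes remaining.

3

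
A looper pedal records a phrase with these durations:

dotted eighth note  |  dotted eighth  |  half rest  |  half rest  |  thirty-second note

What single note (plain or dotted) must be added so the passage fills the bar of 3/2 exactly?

dotted sixteenth note

The bar of 3/2 = 48 thirty-second notes.
In thirty-second notes: dotted eighth note = 6; dotted eighth = 6; half rest = 16; half rest = 16; thirty-second note = 1.
Total: 6 + 6 + 16 + 16 + 1 = 45.
Remaining: 48 − 45 = 3 thirty-second notes, which is a dotted sixteenth note.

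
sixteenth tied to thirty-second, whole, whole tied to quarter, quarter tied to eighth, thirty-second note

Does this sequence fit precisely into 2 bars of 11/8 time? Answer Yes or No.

Yes

One bar of 11/8 = 44 thirty-second notes, so 2 bars = 88.
Express everything in thirty-second notes: sixteenth tied to thirty-second (sixteenth + thirty-second) = 3; whole = 32; whole tied to quarter (whole + quarter) = 40; quarter tied to eighth (quarter + eighth) = 12; thirty-second note = 1.
Sum: 3 + 32 + 40 + 12 + 1 = 88.
88 equals 88, so the answer is Yes.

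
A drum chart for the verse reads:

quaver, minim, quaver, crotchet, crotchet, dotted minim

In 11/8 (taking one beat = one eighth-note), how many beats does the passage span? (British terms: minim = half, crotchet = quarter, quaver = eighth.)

One eighth-note beat = 2 sixteenth notes.
Working in sixteenth notes: quaver = 2; minim = 8; quaver = 2; crotchet = 4; crotchet = 4; dotted minim = 12.
Altogether 2 + 8 + 2 + 4 + 4 + 12 = 32.
32 ÷ 2 = 16 beats.

16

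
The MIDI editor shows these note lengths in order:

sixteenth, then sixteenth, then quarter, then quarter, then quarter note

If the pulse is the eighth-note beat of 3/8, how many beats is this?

7

One eighth-note beat = 2 sixteenth notes.
Convert each value to sixteenth notes: sixteenth = 1; sixteenth = 1; quarter = 4; quarter = 4; quarter note = 4.
Adding: 1 + 1 + 4 + 4 + 4 = 14.
14 ÷ 2 = 7 beats.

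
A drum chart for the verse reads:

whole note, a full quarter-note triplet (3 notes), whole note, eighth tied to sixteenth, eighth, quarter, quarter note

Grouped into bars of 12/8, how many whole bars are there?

One bar of 12/8 = 24 sixteenth notes.
Each duration in sixteenth notes: whole note = 16; a full quarter-note triplet (3 notes) (three triplet quarters span one half) = 8; whole note = 16; eighth tied to sixteenth (eighth + sixteenth) = 3; eighth = 2; quarter = 4; quarter note = 4.
Altogether 16 + 8 + 16 + 3 + 2 + 4 + 4 = 53.
53 ÷ 24 = 2 complete bars with 5 left over.

2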